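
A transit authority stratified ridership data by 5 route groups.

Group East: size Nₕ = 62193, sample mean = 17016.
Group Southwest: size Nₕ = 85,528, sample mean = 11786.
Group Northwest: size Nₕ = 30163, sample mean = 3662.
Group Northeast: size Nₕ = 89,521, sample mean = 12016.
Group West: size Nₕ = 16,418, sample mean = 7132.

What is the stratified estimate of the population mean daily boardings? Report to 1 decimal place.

11872.0

x̄_st = (Σ Nₕx̄ₕ) / (Σ Nₕ) = (62193·17016 + 85528·11786 + 30163·3662 + 89521·12016 + 16418·7132) / 283823
= 3369543514 / 283823 = 11871.989... → 11872.0.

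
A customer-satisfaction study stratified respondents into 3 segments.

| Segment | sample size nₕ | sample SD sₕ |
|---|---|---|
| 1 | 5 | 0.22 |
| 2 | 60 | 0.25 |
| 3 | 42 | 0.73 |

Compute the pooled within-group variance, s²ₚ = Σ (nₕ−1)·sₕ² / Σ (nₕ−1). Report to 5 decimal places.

Degrees of freedom: 4 + 59 + 41 = 104.
Σ(nₕ−1)sₕ² = 4·0.0484 + 59·0.0625 + 41·0.5329 = 25.73.
s²ₚ = 25.73 / 104 = 0.2474038... → 0.24740.

0.24740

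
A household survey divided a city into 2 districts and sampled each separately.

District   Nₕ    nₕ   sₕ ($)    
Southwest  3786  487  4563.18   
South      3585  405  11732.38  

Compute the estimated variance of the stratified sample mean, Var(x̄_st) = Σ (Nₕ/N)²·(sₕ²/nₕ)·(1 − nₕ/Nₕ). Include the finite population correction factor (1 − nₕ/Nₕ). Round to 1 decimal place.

81144.1

N = 7371; Wₕ = Nₕ/N.
district Southwest: (3786/7371)²·4563.18²/487·(1 − 487/3786) = 9829.1586
district South: (3585/7371)²·11732.38²/405·(1 − 405/3585) = 71314.9655
Sum = 81144.1240 → 81144.1.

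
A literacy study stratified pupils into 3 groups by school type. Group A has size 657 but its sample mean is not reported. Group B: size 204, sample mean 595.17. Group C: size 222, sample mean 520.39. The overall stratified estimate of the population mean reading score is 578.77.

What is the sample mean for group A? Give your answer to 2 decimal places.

593.40

N = 657 + 204 + 222 = 1083.
Overall total = μ·N = 578.77·1083 = 626807.91.
Subtract the known strata: 204·595.17 + 222·520.39 = 236941.26.
Remaining total for group A: 626807.91 − 236941.26 = 389866.65.
Divide by its size: 389866.65 / 657 = 593.4043... → 593.40.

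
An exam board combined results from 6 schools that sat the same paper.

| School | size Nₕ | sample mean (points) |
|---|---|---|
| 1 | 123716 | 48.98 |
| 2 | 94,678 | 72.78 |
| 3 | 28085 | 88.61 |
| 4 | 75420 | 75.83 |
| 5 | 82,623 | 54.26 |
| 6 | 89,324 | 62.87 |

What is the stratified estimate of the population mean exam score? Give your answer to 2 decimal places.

N = 123716 + 94678 + 28085 + 75420 + 82623 + 89324 = 493846.
The stratified mean weights each stratum mean by its population share Nₕ/N.
Σ Nₕx̄ₕ = 123716·48.98 + 94678·72.78 + 28085·88.61 + 75420·75.83 + 82623·54.26 + 89324·62.87 = 6059609.68 + 6890664.84 + 2488611.85 + 5719098.6 + 4483123.98 + 5615799.88 = 31256908.83.
Divide by N: 31256908.83 / 493846 = 63.2928... → 63.29.

63.29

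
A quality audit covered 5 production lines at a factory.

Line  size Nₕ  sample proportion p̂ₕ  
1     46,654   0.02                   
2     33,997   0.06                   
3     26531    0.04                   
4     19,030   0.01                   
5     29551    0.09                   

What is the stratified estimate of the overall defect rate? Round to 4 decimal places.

0.0442

Wₕ = Nₕ/N with N = 155763: 0.2995, 0.2183, 0.1703, 0.1222, 0.1897.
p̂_st = 0.2995·0.02 + 0.2183·0.06 + 0.1703·0.04 + 0.1222·0.01 + 0.1897·0.09 ≈ 0.044196... → 0.0442.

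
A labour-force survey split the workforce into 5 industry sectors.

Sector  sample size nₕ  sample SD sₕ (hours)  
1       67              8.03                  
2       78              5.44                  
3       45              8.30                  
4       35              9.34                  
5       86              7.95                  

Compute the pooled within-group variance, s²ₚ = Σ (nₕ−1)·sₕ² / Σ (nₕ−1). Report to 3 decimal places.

Degrees of freedom: 66 + 77 + 44 + 34 + 85 = 306.
Σ(nₕ−1)sₕ² = 66·64.4809 + 77·29.5936 + 44·68.89 + 34·87.2356 + 85·63.2025 = 17903.8295.
s²ₚ = 17903.8295 / 306 = 58.50925... → 58.509.

58.509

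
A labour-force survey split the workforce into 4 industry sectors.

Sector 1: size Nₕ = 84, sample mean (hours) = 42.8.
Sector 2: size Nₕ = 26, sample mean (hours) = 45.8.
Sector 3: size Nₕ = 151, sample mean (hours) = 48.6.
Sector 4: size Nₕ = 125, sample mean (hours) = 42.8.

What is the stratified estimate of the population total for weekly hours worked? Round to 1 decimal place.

17474.6

Population total = Σ Nₕ·x̄ₕ (each stratum's size times its mean).
84·42.8 + 26·45.8 + 151·48.6 + 125·42.8 = 3595.2 + 1190.8 + 7338.6 + 5350 = 17474.6.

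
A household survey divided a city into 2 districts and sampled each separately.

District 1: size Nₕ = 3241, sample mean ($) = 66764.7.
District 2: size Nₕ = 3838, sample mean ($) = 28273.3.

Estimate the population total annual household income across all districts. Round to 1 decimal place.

324897318.1

1: 3241·66764.7 = 216384392.7
2: 3838·28273.3 = 108512925.4
τ̂ = Σ Nₕx̄ₕ = 324897318.1.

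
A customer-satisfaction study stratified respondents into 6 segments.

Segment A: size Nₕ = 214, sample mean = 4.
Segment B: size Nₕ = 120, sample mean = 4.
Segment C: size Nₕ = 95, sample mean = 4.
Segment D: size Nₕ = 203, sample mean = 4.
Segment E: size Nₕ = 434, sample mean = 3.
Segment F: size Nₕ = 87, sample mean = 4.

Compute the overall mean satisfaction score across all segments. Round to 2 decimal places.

3.62

N = 1153; weights Wₕ = Nₕ/N = (0.1856, 0.1041, 0.0824, 0.1761, 0.3764, 0.0755).
x̄_st = Σ Wₕ·x̄ₕ = 0.1856·4 + 0.1041·4 + 0.0824·4 + 0.1761·4 + 0.3764·3 + 0.0755·4 ≈ 3.6236...
→ 3.62.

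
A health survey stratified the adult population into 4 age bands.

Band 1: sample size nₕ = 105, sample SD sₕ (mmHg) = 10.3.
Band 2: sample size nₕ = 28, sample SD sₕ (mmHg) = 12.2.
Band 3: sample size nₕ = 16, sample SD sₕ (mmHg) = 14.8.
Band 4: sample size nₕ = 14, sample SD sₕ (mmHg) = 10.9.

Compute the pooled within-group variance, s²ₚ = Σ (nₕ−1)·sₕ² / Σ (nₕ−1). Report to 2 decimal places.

125.05

Degrees of freedom: 104 + 27 + 15 + 13 = 159.
Σ(nₕ−1)sₕ² = 104·106.09 + 27·148.84 + 15·219.04 + 13·118.81 = 19882.17.
s²ₚ = 19882.17 / 159 = 125.0451... → 125.05.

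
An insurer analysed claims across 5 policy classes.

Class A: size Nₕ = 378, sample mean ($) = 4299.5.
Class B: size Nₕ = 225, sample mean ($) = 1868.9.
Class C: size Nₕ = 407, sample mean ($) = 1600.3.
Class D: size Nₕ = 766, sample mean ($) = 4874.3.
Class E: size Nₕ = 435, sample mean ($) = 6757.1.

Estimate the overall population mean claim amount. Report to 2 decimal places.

N = 378 + 225 + 407 + 766 + 435 = 2211.
The stratified mean weights each stratum mean by its population share Nₕ/N.
Σ Nₕx̄ₕ = 378·4299.5 + 225·1868.9 + 407·1600.3 + 766·4874.3 + 435·6757.1 = 1625211 + 420502.5 + 651322.1 + 3733713.8 + 2939338.5 = 9370087.9.
Divide by N: 9370087.9 / 2211 = 4237.9412... → 4237.94.

4237.94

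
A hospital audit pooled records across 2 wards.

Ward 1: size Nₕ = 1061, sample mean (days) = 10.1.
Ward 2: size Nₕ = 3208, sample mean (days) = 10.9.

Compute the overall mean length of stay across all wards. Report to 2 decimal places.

N = 1061 + 3208 = 4269.
Weight each subgroup mean by Nₕ/N and sum.
Σ Nₕx̄ₕ = 1061·10.1 + 3208·10.9 = 10716.1 + 34967.2 = 45683.3.
Divide by N: 45683.3 / 4269 = 10.7012... → 10.70.

10.70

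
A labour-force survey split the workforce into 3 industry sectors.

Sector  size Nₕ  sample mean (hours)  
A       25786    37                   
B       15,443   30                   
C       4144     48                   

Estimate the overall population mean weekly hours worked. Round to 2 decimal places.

35.62

x̄_st = (Σ Nₕx̄ₕ) / (Σ Nₕ) = (25786·37 + 15443·30 + 4144·48) / 45373
= 1616284 / 45373 = 35.6222... → 35.62.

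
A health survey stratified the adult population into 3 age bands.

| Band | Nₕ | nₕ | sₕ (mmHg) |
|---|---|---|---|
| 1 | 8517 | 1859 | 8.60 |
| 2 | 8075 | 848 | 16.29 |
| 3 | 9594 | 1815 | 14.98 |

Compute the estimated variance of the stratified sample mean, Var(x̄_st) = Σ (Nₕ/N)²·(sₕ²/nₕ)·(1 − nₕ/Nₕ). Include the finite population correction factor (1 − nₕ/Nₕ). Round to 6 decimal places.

0.043379

N = 26186; Wₕ = Nₕ/N.
band 1: (8517/26186)²·8.60²/1859·(1 − 1859/8517) = 0.003290104
band 2: (8075/26186)²·16.29²/848·(1 − 848/8075) = 0.026632294
band 3: (9594/26186)²·14.98²/1815·(1 − 1815/9594) = 0.013456501
Sum = 0.043378899 → 0.043379.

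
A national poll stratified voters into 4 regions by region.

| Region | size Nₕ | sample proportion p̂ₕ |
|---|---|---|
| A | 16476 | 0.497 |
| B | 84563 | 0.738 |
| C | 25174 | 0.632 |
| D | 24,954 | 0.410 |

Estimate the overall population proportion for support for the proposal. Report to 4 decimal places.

0.6399

N = 16476 + 84563 + 25174 + 24954 = 151167.
Overall proportion = Σ (Nₕ/N)·p̂ₕ.
Σ Nₕp̂ₕ = 8188.572 + 62407.494 + 15909.968 + 10231.14 = 96737.174.
96737.174 / 151167 = 0.639936... → 0.6399.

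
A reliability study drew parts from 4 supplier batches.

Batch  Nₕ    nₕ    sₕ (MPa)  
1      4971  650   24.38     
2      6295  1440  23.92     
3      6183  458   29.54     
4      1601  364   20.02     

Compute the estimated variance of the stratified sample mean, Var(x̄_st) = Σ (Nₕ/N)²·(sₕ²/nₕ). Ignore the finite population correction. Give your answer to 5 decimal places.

N = 19050. Term for each stratum: Wₕ²sₕ²/nₕ.
Var(x̄_st) = 0.06226609 + 0.04338717 + 0.20070770 + 0.00777713 = 0.31413810 → 0.31414.

0.31414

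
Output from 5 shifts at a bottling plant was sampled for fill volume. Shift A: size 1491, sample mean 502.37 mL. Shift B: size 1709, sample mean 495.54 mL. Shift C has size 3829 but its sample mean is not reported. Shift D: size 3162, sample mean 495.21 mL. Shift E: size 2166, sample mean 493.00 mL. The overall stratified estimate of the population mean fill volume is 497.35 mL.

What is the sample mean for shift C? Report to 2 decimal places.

Σ Nₕx̄ₕ = N·μ, so 3829·x̄_C = 12357·497.35 − (1491·502.37 + 1709·495.54 + 3162·495.21 + 2166·493.00).
= 6145753.95 − 4229603.55 = 1916150.4.
x̄_C = 1916150.4 / 3829 = 500.4310... → 500.43.

500.43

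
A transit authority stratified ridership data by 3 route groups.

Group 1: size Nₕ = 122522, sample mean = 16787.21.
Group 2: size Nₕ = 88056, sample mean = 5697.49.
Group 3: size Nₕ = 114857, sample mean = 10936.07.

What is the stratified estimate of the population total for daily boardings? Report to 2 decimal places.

1: 122522·16787.21 = 2056802543.62
2: 88056·5697.49 = 501698179.44
3: 114857·10936.07 = 1256084191.99
τ̂ = Σ Nₕx̄ₕ = 3814584915.05.

3814584915.05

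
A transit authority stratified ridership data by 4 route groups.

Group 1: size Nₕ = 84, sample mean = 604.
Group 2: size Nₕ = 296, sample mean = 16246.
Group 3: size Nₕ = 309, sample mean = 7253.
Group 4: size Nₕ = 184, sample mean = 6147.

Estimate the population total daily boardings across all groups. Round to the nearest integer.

Estimate total by summing Nₕ·x̄ₕ over strata.
84·604 + 296·16246 + 309·7253 + 184·6147 = 50736 + 4808816 + 2241177 + 1131048 = 8231777.

8231777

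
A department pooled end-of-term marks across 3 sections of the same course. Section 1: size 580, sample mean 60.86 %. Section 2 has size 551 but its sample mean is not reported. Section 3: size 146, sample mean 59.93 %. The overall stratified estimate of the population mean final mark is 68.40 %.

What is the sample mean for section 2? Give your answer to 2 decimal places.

Σ Nₕx̄ₕ = N·μ, so 551·x̄_2 = 1277·68.40 − (580·60.86 + 146·59.93).
= 87346.8 − 44048.58 = 43298.22.
x̄_2 = 43298.22 / 551 = 78.5812... → 78.58.

78.58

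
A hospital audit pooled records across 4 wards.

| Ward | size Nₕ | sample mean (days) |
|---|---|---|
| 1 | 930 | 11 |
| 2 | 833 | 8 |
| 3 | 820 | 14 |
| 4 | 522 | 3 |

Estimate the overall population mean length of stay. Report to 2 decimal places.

N = 3105; weights Wₕ = Nₕ/N = (0.2995, 0.2683, 0.2641, 0.1681).
x̄_st = Σ Wₕ·x̄ₕ = 0.2995·11 + 0.2683·8 + 0.2641·14 + 0.1681·3 ≈ 9.6425...
→ 9.64.

9.64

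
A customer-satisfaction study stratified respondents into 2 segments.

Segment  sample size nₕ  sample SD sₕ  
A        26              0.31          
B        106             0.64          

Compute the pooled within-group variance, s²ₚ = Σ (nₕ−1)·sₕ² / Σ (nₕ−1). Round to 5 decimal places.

A: (26−1)·0.31² = 25·0.0961 = 2.4025
B: (106−1)·0.64² = 105·0.4096 = 43.008
Numerator = 45.4105; denominator = Σ(nₕ−1) = 130.
s²ₚ = 45.4105/130 = 0.3493115... → 0.34931.

0.34931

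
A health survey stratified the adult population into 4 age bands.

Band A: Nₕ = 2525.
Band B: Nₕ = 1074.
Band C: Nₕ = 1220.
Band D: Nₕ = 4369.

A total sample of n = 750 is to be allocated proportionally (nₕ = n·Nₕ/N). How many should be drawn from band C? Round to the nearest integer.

100

N = 2525 + 1074 + 1220 + 4369 = 9188.
n_C = 750·1220/9188 = 99.586... → 100.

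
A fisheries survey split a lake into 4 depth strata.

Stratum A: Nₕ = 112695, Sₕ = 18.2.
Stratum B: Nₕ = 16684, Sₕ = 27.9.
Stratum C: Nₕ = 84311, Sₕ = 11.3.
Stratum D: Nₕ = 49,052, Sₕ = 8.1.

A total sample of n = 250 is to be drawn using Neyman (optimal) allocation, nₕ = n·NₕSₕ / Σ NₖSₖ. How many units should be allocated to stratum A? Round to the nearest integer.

133

Σ NₕSₕ = 112695·18.2 + 16684·27.9 + 84311·11.3 + 49052·8.1 = 3866568.1.
Share for A: 2051049/3866568.1 = 0.53046.
n_A = 250 × 0.53046 = 132.614... → 133.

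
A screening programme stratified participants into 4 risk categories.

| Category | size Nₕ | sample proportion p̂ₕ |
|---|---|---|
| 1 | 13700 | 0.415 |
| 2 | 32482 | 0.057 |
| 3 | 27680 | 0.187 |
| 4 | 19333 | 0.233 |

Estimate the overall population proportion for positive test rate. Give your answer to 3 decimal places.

0.185

N = 13700 + 32482 + 27680 + 19333 = 93195.
Overall proportion = Σ (Nₕ/N)·p̂ₕ.
Σ Nₕp̂ₕ = 5685.5 + 1851.474 + 5176.16 + 4504.589 = 17217.723.
17217.723 / 93195 = 0.18475... → 0.185.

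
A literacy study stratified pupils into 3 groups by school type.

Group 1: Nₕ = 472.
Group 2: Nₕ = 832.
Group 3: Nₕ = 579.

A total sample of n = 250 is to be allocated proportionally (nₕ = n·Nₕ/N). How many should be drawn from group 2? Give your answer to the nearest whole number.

N = 472 + 832 + 579 = 1883.
n_2 = 250·832/1883 = 110.462... → 110.

110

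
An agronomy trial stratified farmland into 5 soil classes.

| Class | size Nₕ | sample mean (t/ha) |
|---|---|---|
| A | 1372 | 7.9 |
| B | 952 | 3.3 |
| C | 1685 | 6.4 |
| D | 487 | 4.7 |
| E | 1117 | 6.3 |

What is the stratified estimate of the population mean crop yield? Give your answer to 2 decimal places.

N = 5613; weights Wₕ = Nₕ/N = (0.2444, 0.1696, 0.3002, 0.0868, 0.1990).
x̄_st = Σ Wₕ·x̄ₕ = 0.2444·7.9 + 0.1696·3.3 + 0.3002·6.4 + 0.0868·4.7 + 0.1990·6.3 ≈ 6.0735...
→ 6.07.

6.07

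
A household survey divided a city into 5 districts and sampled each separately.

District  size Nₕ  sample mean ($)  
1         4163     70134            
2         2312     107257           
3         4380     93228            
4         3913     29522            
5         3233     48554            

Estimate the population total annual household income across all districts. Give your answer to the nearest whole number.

1: 4163·70134 = 291967842
2: 2312·107257 = 247978184
3: 4380·93228 = 408338640
4: 3913·29522 = 115519586
5: 3233·48554 = 156975082
τ̂ = Σ Nₕx̄ₕ = 1220779334.

1220779334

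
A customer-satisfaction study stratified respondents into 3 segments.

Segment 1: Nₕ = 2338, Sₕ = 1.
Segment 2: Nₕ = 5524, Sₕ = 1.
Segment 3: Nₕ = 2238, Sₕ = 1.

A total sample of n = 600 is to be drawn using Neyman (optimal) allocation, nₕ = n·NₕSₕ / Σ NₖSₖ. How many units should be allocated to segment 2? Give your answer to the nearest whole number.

1: NₕSₕ = 2338·1 = 2338
2: NₕSₕ = 5524·1 = 5524
3: NₕSₕ = 2238·1 = 2238
Σ NₕSₕ = 10100.
n_2 = 600·5524/10100 = 328.158... → 328.

328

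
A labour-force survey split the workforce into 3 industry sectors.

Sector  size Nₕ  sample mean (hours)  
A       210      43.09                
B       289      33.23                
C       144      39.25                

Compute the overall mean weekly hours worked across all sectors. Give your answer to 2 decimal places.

37.80

N = 643; weights Wₕ = Nₕ/N = (0.3266, 0.4495, 0.2240).
x̄_st = Σ Wₕ·x̄ₕ = 0.3266·43.09 + 0.4495·33.23 + 0.2240·39.25 ≈ 37.7984...
→ 37.80.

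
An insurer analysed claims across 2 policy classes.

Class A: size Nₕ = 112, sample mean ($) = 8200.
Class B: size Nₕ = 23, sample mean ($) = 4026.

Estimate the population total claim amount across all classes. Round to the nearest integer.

1010998

Population total = Σ Nₕ·x̄ₕ (each stratum's size times its mean).
112·8200 + 23·4026 = 918400 + 92598 = 1010998.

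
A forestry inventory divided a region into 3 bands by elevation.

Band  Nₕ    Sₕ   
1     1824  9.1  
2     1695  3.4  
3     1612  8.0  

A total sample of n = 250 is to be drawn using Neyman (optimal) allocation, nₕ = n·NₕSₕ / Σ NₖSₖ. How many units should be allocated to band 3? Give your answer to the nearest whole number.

1: NₕSₕ = 1824·9.1 = 16598.4
2: NₕSₕ = 1695·3.4 = 5763
3: NₕSₕ = 1612·8.0 = 12896
Σ NₕSₕ = 35257.4.
n_3 = 250·12896/35257.4 = 91.442... → 91.

91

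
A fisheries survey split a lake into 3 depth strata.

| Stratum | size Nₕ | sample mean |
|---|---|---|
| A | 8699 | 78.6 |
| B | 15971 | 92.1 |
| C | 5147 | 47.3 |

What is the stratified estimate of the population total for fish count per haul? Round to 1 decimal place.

Population total = Σ Nₕ·x̄ₕ (each stratum's size times its mean).
8699·78.6 + 15971·92.1 + 5147·47.3 = 683741.4 + 1470929.1 + 243453.1 = 2398123.6.

2398123.6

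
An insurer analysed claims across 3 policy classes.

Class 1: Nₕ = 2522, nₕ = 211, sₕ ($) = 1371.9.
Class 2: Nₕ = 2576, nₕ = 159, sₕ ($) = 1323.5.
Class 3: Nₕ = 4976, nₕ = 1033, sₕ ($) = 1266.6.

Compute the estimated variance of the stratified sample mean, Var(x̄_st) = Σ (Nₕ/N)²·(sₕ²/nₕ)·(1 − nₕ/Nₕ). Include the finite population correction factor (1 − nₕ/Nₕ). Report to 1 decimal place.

N = 10074. Term for each stratum: Wₕ²sₕ²/nₕ·(1−nₕ/Nₕ).
Var(x̄_st) = 512.2755 + 675.8797 + 300.2492 = 1488.4044 → 1488.4.

1488.4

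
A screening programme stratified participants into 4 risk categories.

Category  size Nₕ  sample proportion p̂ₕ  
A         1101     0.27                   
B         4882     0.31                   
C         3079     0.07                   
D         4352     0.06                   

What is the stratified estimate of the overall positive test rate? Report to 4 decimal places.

Wₕ = Nₕ/N with N = 13414: 0.0821, 0.3639, 0.2295, 0.3244.
p̂_st = 0.0821·0.27 + 0.3639·0.31 + 0.2295·0.07 + 0.3244·0.06 ≈ 0.170519... → 0.1705.

0.1705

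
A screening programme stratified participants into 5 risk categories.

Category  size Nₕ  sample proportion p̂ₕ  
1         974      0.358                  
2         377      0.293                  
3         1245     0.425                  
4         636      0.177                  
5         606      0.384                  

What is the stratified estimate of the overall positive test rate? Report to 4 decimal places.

0.3475

Wₕ = Nₕ/N with N = 3838: 0.2538, 0.0982, 0.3244, 0.1657, 0.1579.
p̂_st = 0.2538·0.358 + 0.0982·0.293 + 0.3244·0.425 + 0.1657·0.177 + 0.1579·0.384 ≈ 0.347461... → 0.3475.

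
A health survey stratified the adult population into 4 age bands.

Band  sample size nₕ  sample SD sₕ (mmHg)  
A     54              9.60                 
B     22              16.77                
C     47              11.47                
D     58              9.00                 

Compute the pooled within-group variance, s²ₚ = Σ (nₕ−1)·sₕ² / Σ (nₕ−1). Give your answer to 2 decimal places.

Degrees of freedom: 53 + 21 + 46 + 57 = 177.
Σ(nₕ−1)sₕ² = 53·92.16 + 21·281.2329 + 46·131.5609 + 57·81 = 21459.1723.
s²ₚ = 21459.1723 / 177 = 121.2383... → 121.24.

121.24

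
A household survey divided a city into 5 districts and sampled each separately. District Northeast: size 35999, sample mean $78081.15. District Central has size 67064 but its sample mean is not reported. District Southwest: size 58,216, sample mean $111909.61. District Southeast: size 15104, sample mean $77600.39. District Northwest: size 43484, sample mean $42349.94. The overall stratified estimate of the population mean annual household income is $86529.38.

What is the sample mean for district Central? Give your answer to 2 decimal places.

99689.27

N = 35999 + 67064 + 58216 + 15104 + 43484 = 219867.
Overall total = μ·N = 86529.38·219867 = 19024955192.46.
Subtract the known strata: 35999·78081.15 + 58216·111909.61 + 15104·77600.39 + 43484·42349.94 = 12339394256.13.
Remaining total for district Central: 19024955192.46 − 12339394256.13 = 6685560936.33.
Divide by its size: 6685560936.33 / 67064 = 99689.2660... → 99689.27.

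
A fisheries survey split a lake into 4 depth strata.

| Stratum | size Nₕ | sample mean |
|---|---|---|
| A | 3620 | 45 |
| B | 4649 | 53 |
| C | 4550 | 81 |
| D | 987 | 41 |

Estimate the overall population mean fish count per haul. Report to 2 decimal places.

59.27

N = 3620 + 4649 + 4550 + 987 = 13806.
Overall mean = Σ (Nₕ/N)·x̄ₕ — weight by population share, not a simple average.
Σ Nₕx̄ₕ = 3620·45 + 4649·53 + 4550·81 + 987·41 = 162900 + 246397 + 368550 + 40467 = 818314.
Divide by N: 818314 / 13806 = 59.2723... → 59.27.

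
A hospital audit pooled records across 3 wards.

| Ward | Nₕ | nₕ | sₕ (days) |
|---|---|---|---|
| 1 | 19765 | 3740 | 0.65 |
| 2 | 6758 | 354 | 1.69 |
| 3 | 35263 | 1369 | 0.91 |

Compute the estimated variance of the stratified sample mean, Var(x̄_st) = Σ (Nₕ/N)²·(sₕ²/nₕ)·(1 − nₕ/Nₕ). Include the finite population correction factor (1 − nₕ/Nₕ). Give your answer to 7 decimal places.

N = 61786; Wₕ = Nₕ/N.
ward 1: (19765/61786)²·0.65²/3740·(1 − 3740/19765) = 0.0000093728
ward 2: (6758/61786)²·1.69²/354·(1 − 354/6758) = 0.0000914660
ward 3: (35263/61786)²·0.91²/1369·(1 − 1369/35263) = 0.0001893831
Sum = 0.0002902219 → 0.0002902.

0.0002902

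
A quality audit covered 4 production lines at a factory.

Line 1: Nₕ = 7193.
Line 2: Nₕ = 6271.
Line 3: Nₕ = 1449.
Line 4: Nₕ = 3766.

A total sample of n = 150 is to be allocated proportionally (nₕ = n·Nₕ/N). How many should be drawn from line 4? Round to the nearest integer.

N = 7193 + 6271 + 1449 + 3766 = 18679.
n_4 = 150·3766/18679 = 30.243... → 30.

30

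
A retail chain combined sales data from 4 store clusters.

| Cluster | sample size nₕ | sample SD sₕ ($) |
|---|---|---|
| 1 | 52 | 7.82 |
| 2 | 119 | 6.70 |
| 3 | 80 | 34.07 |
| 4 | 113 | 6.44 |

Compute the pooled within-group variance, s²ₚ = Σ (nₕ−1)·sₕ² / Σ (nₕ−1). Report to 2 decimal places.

291.00

1: (52−1)·7.82² = 51·61.1524 = 3118.7724
2: (119−1)·6.70² = 118·44.89 = 5297.02
3: (80−1)·34.07² = 79·1160.7649 = 91700.4271
4: (113−1)·6.44² = 112·41.4736 = 4645.0432
Numerator = 104761.2627; denominator = Σ(nₕ−1) = 360.
s²ₚ = 104761.2627/360 = 291.0035... → 291.00.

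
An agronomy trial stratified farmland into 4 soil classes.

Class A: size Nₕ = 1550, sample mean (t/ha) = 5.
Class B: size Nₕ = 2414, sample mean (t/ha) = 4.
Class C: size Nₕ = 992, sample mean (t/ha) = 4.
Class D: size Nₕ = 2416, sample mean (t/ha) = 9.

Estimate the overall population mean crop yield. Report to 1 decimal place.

5.8

x̄_st = (Σ Nₕx̄ₕ) / (Σ Nₕ) = (1550·5 + 2414·4 + 992·4 + 2416·9) / 7372
= 43118 / 7372 = 5.849... → 5.8.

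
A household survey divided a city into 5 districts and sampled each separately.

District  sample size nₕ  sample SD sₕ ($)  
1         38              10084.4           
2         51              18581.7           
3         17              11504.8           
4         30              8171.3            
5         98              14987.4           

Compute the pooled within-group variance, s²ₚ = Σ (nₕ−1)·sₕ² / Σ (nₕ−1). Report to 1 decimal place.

204668771.4

1: (38−1)·10084.4² = 37·101695123.36 = 3762719564.32
2: (51−1)·18581.7² = 50·345279574.89 = 17263978744.5
3: (17−1)·11504.8² = 16·132360423.04 = 2117766768.64
4: (30−1)·8171.3² = 29·66770143.69 = 1936334167.01
5: (98−1)·14987.4² = 97·224622158.76 = 21788349399.72
Numerator = 46869148644.19; denominator = Σ(nₕ−1) = 229.
s²ₚ = 46869148644.19/229 = 204668771.372... → 204668771.4.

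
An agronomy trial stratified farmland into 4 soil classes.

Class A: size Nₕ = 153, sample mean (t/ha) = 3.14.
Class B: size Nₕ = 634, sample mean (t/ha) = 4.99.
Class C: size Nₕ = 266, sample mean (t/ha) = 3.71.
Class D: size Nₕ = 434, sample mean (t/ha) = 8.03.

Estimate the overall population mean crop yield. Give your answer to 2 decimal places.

N = 153 + 634 + 266 + 434 = 1487.
The stratified mean weights each stratum mean by its population share Nₕ/N.
Σ Nₕx̄ₕ = 153·3.14 + 634·4.99 + 266·3.71 + 434·8.03 = 480.42 + 3163.66 + 986.86 + 3485.02 = 8115.96.
Divide by N: 8115.96 / 1487 = 5.4579... → 5.46.

5.46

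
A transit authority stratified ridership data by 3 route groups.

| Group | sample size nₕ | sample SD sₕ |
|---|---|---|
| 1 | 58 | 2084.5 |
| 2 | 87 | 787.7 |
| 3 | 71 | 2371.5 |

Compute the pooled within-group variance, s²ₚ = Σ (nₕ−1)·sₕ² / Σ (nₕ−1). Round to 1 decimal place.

3261569.9

1: (58−1)·2084.5² = 57·4345140.25 = 247672994.25
2: (87−1)·787.7² = 86·620471.29 = 53360530.94
3: (71−1)·2371.5² = 70·5624012.25 = 393680857.5
Numerator = 694714382.69; denominator = Σ(nₕ−1) = 213.
s²ₚ = 694714382.69/213 = 3261569.872... → 3261569.9.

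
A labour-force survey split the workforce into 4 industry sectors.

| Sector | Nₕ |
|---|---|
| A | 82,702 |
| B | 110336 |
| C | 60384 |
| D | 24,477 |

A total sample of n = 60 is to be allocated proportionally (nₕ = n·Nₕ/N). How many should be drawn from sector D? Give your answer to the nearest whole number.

Share of sector D = 24477/277899 = 0.08808.
Allocate 60 × 0.08808 = 5.285... → 5.

5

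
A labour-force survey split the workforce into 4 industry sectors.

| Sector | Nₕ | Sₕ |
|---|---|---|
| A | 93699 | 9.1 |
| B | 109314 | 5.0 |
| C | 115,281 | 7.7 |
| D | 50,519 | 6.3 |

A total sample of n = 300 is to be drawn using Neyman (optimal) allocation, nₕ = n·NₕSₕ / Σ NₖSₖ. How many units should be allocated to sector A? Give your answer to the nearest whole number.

98

A: NₕSₕ = 93699·9.1 = 852660.9
B: NₕSₕ = 109314·5.0 = 546570
C: NₕSₕ = 115281·7.7 = 887663.7
D: NₕSₕ = 50519·6.3 = 318269.7
Σ NₕSₕ = 2605164.3.
n_A = 300·852660.9/2605164.3 = 98.189... → 98.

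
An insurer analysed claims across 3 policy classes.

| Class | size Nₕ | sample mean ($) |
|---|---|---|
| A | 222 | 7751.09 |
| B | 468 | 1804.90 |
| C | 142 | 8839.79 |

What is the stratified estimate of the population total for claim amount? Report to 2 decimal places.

3820685.36

A: 222·7751.09 = 1720741.98
B: 468·1804.90 = 844693.2
C: 142·8839.79 = 1255250.18
τ̂ = Σ Nₕx̄ₕ = 3820685.36.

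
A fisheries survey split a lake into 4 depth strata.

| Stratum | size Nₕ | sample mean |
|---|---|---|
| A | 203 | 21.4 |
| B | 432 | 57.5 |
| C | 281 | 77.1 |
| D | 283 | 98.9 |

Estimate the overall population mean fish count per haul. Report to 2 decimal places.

x̄_st = (Σ Nₕx̄ₕ) / (Σ Nₕ) = (203·21.4 + 432·57.5 + 281·77.1 + 283·98.9) / 1199
= 78838 / 1199 = 65.7531... → 65.75.

65.75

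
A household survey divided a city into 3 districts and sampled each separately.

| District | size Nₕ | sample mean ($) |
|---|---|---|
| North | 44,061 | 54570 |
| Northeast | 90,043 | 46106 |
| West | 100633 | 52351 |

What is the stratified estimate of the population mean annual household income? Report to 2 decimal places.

x̄_st = (Σ Nₕx̄ₕ) / (Σ Nₕ) = (44061·54570 + 90043·46106 + 100633·52351) / 234737
= 11824169511 / 234737 = 50371.9887... → 50371.99.

50371.99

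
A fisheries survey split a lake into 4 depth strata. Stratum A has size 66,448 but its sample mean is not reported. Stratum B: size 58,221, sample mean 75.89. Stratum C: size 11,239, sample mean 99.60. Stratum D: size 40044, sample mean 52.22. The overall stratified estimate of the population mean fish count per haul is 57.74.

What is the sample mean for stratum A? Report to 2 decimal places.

Σ Nₕx̄ₕ = N·μ, so 66448·x̄_A = 175952·57.74 − (58221·75.89 + 11239·99.60 + 40044·52.22).
= 10159468.48 − 7628893.77 = 2530574.71.
x̄_A = 2530574.71 / 66448 = 38.0835... → 38.08.

38.08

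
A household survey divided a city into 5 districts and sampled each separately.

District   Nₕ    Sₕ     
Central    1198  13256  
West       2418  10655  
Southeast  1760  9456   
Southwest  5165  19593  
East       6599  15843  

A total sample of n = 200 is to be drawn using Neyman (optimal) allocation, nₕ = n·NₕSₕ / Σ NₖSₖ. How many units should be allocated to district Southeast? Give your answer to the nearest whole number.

13

Σ NₕSₕ = 1198·13256 + 2418·10655 + 1760·9456 + 5165·19593 + 6599·15843 = 264032840.
Share for Southeast: 16642560/264032840 = 0.06303.
n_Southeast = 200 × 0.06303 = 12.606... → 13.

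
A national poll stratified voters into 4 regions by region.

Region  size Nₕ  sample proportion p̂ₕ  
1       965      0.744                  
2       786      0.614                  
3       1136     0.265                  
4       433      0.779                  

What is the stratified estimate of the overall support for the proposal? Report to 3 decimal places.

0.554

N = 965 + 786 + 1136 + 433 = 3320.
Overall proportion = Σ (Nₕ/N)·p̂ₕ.
Σ Nₕp̂ₕ = 717.96 + 482.604 + 301.04 + 337.307 = 1838.911.
1838.911 / 3320 = 0.55389... → 0.554.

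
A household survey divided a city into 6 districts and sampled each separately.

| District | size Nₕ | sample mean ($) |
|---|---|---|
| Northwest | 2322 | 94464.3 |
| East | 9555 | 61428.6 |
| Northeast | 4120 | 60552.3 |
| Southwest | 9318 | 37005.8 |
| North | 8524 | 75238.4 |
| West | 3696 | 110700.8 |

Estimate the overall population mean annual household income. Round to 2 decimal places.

65301.03

N = 2322 + 9555 + 4120 + 9318 + 8524 + 3696 = 37535.
Weight each subgroup mean by Nₕ/N and sum.
Σ Nₕx̄ₕ = 2322·94464.3 + 9555·61428.6 + 4120·60552.3 + 9318·37005.8 + 8524·75238.4 + 3696·110700.8 = 219346104.6 + 586950273 + 249475476 + 344820044.4 + 641332121.6 + 409150156.8 = 2451074176.4.
Divide by N: 2451074176.4 / 37535 = 65301.0304... → 65301.03.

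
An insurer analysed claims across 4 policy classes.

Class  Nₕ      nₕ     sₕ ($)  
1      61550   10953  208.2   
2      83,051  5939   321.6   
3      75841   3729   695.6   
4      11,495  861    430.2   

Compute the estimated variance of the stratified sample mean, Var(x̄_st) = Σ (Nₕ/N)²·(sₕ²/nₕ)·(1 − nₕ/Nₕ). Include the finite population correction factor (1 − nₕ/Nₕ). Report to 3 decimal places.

N = 231937; Wₕ = Nₕ/N.
class 1: (61550/231937)²·208.2²/10953·(1 − 10953/61550) = 0.229108
class 2: (83051/231937)²·321.6²/5939·(1 − 5939/83051) = 2.073221
class 3: (75841/231937)²·695.6²/3729·(1 − 3729/75841) = 13.191625
class 4: (11495/231937)²·430.2²/861·(1 − 861/11495) = 0.488431
Sum = 15.982385 → 15.982.

15.982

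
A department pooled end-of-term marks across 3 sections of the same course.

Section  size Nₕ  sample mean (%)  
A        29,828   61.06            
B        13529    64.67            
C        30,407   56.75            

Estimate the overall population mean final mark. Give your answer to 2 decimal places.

x̄_st = (Σ Nₕx̄ₕ) / (Σ Nₕ) = (29828·61.06 + 13529·64.67 + 30407·56.75) / 73764
= 4421815.36 / 73764 = 59.9454... → 59.95.

59.95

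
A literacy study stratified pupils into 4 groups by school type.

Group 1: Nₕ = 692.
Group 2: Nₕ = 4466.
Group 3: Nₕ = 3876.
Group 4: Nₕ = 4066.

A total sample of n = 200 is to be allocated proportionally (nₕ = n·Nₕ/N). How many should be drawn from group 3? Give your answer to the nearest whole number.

59

Share of group 3 = 3876/13100 = 0.29588.
Allocate 200 × 0.29588 = 59.176... → 59.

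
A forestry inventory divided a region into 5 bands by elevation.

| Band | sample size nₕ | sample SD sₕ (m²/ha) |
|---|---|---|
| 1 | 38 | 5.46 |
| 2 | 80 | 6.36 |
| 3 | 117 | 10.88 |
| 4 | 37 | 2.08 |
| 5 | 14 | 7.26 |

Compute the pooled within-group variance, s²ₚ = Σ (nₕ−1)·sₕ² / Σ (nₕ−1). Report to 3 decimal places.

1: (38−1)·5.46² = 37·29.8116 = 1103.0292
2: (80−1)·6.36² = 79·40.4496 = 3195.5184
3: (117−1)·10.88² = 116·118.3744 = 13731.4304
4: (37−1)·2.08² = 36·4.3264 = 155.7504
5: (14−1)·7.26² = 13·52.7076 = 685.1988
Numerator = 18870.9272; denominator = Σ(nₕ−1) = 281.
s²ₚ = 18870.9272/281 = 67.15632... → 67.156.

67.156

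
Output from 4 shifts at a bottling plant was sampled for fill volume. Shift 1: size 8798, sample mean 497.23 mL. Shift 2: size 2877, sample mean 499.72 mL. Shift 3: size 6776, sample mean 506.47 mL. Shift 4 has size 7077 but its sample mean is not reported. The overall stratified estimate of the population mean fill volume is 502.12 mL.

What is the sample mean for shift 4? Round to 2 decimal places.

505.01

N = 8798 + 2877 + 6776 + 7077 = 25528.
Overall total = μ·N = 502.12·25528 = 12818119.36.
Subtract the known strata: 8798·497.23 + 2877·499.72 + 6776·506.47 = 9244164.7.
Remaining total for shift 4: 12818119.36 − 9244164.7 = 3573954.66.
Divide by its size: 3573954.66 / 7077 = 505.0098... → 505.01.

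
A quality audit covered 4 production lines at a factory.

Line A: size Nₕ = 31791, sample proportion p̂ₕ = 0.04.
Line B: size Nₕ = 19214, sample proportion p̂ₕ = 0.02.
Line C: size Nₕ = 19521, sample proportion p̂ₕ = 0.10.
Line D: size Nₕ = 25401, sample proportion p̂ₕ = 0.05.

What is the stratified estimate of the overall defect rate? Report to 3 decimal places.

0.051

Wₕ = Nₕ/N with N = 95927: 0.3314, 0.2003, 0.2035, 0.2648.
p̂_st = 0.3314·0.04 + 0.2003·0.02 + 0.2035·0.10 + 0.2648·0.05 ≈ 0.05085... → 0.051.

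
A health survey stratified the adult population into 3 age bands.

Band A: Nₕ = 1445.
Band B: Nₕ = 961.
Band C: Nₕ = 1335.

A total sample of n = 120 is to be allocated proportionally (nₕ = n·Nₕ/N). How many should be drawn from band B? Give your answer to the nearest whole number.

N = 1445 + 961 + 1335 = 3741.
n_B = 120·961/3741 = 30.826... → 31.

31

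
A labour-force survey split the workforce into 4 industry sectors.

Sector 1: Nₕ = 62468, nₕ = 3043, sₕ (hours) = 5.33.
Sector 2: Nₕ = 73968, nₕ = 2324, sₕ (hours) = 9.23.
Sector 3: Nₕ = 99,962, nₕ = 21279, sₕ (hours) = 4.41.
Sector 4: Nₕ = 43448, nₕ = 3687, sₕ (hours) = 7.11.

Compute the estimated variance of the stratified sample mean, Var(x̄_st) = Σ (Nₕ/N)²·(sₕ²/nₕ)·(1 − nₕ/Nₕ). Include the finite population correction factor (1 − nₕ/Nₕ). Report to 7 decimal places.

N = 279846. Term for each stratum: Wₕ²sₕ²/nₕ·(1−nₕ/Nₕ).
Var(x̄_st) = 0.0004425283 + 0.0024805773 + 0.0000917917 + 0.0003024509 = 0.0033173483 → 0.0033173.

0.0033173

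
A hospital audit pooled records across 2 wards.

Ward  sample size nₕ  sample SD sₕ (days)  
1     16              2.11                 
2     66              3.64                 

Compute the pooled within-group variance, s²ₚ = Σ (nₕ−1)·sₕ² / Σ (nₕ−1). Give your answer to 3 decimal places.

11.600

1: (16−1)·2.11² = 15·4.4521 = 66.7815
2: (66−1)·3.64² = 65·13.2496 = 861.224
Numerator = 928.0055; denominator = Σ(nₕ−1) = 80.
s²ₚ = 928.0055/80 = 11.60007... → 11.600.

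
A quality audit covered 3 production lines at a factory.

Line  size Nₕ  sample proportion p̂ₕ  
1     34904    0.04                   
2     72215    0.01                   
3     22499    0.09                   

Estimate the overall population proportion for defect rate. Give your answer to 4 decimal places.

Wₕ = Nₕ/N with N = 129618: 0.2693, 0.5571, 0.1736.
p̂_st = 0.2693·0.04 + 0.5571·0.01 + 0.1736·0.09 ≈ 0.031965... → 0.0320.

0.0320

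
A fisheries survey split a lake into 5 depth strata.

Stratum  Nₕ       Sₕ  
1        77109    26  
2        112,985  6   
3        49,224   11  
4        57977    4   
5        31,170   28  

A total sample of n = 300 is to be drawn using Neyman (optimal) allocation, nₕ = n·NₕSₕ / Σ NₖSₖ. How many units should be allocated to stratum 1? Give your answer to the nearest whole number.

139

Σ NₕSₕ = 77109·26 + 112985·6 + 49224·11 + 57977·4 + 31170·28 = 4328876.
Share for 1: 2004834/4328876 = 0.46313.
n_1 = 300 × 0.46313 = 138.939... → 139.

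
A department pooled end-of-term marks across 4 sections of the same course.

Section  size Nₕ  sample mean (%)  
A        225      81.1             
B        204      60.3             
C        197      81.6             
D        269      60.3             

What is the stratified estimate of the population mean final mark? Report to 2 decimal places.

N = 225 + 204 + 197 + 269 = 895.
Weight each subgroup mean by Nₕ/N and sum.
Σ Nₕx̄ₕ = 225·81.1 + 204·60.3 + 197·81.6 + 269·60.3 = 18247.5 + 12301.2 + 16075.2 + 16220.7 = 62844.6.
Divide by N: 62844.6 / 895 = 70.2174... → 70.22.

70.22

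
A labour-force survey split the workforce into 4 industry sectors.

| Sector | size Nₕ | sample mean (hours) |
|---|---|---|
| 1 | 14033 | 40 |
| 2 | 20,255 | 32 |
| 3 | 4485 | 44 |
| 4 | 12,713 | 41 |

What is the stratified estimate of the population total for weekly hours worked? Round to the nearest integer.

1928053

Estimate total by summing Nₕ·x̄ₕ over strata.
14033·40 + 20255·32 + 4485·44 + 12713·41 = 561320 + 648160 + 197340 + 521233 = 1928053.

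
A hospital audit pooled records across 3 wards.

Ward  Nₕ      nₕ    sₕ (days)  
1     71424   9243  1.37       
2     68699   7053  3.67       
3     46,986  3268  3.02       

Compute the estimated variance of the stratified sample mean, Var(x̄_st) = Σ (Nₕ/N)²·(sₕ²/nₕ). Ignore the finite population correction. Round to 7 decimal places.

N = 187109; Wₕ = Nₕ/N.
ward 1: (71424/187109)²·1.37²/9243 = 0.0000295888
ward 2: (68699/187109)²·3.67²/7053 = 0.0002574363
ward 3: (46986/187109)²·3.02²/3268 = 0.0001759865
Sum = 0.0004630116 → 0.0004630.

0.0004630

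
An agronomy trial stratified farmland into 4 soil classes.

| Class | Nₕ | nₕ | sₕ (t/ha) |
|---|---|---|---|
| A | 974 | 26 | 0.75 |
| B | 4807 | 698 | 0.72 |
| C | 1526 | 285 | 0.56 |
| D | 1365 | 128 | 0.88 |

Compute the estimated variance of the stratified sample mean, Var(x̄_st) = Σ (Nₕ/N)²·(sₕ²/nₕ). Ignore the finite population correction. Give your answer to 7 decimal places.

N = 8672; Wₕ = Nₕ/N.
class A: (974/8672)²·0.75²/26 = 0.0002729157
class B: (4807/8672)²·0.72²/698 = 0.0002282019
class C: (1526/8672)²·0.56²/285 = 0.0000340723
class D: (1365/8672)²·0.88²/128 = 0.0001498933
Sum = 0.0006850832 → 0.0006851.

0.0006851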